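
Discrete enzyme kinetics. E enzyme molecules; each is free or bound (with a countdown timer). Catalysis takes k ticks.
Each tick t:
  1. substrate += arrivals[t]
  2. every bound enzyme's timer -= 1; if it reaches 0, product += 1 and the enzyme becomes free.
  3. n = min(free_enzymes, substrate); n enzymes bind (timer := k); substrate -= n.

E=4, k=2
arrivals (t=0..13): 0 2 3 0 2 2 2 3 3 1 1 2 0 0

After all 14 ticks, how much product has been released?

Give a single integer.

Answer: 21

Derivation:
t=0: arr=0 -> substrate=0 bound=0 product=0
t=1: arr=2 -> substrate=0 bound=2 product=0
t=2: arr=3 -> substrate=1 bound=4 product=0
t=3: arr=0 -> substrate=0 bound=3 product=2
t=4: arr=2 -> substrate=0 bound=3 product=4
t=5: arr=2 -> substrate=0 bound=4 product=5
t=6: arr=2 -> substrate=0 bound=4 product=7
t=7: arr=3 -> substrate=1 bound=4 product=9
t=8: arr=3 -> substrate=2 bound=4 product=11
t=9: arr=1 -> substrate=1 bound=4 product=13
t=10: arr=1 -> substrate=0 bound=4 product=15
t=11: arr=2 -> substrate=0 bound=4 product=17
t=12: arr=0 -> substrate=0 bound=2 product=19
t=13: arr=0 -> substrate=0 bound=0 product=21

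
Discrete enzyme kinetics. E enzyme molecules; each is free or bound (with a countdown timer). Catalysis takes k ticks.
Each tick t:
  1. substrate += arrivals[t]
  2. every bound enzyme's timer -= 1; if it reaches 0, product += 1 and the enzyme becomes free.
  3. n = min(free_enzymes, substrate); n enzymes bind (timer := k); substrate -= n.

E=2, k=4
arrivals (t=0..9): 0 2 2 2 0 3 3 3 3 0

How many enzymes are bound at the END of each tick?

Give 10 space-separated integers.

Answer: 0 2 2 2 2 2 2 2 2 2

Derivation:
t=0: arr=0 -> substrate=0 bound=0 product=0
t=1: arr=2 -> substrate=0 bound=2 product=0
t=2: arr=2 -> substrate=2 bound=2 product=0
t=3: arr=2 -> substrate=4 bound=2 product=0
t=4: arr=0 -> substrate=4 bound=2 product=0
t=5: arr=3 -> substrate=5 bound=2 product=2
t=6: arr=3 -> substrate=8 bound=2 product=2
t=7: arr=3 -> substrate=11 bound=2 product=2
t=8: arr=3 -> substrate=14 bound=2 product=2
t=9: arr=0 -> substrate=12 bound=2 product=4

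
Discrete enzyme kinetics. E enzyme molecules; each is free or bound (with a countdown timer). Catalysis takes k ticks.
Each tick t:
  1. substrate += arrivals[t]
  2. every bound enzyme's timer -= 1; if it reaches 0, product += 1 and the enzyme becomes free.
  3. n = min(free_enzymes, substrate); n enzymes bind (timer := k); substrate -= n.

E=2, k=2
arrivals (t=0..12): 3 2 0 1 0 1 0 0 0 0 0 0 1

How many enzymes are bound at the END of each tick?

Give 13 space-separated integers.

Answer: 2 2 2 2 2 2 1 1 0 0 0 0 1

Derivation:
t=0: arr=3 -> substrate=1 bound=2 product=0
t=1: arr=2 -> substrate=3 bound=2 product=0
t=2: arr=0 -> substrate=1 bound=2 product=2
t=3: arr=1 -> substrate=2 bound=2 product=2
t=4: arr=0 -> substrate=0 bound=2 product=4
t=5: arr=1 -> substrate=1 bound=2 product=4
t=6: arr=0 -> substrate=0 bound=1 product=6
t=7: arr=0 -> substrate=0 bound=1 product=6
t=8: arr=0 -> substrate=0 bound=0 product=7
t=9: arr=0 -> substrate=0 bound=0 product=7
t=10: arr=0 -> substrate=0 bound=0 product=7
t=11: arr=0 -> substrate=0 bound=0 product=7
t=12: arr=1 -> substrate=0 bound=1 product=7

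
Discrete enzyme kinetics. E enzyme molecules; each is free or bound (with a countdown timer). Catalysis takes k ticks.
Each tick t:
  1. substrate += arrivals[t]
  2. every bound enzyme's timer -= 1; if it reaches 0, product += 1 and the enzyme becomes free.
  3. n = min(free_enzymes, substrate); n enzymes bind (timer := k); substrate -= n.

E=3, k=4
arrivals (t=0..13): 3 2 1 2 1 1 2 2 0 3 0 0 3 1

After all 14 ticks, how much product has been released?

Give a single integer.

t=0: arr=3 -> substrate=0 bound=3 product=0
t=1: arr=2 -> substrate=2 bound=3 product=0
t=2: arr=1 -> substrate=3 bound=3 product=0
t=3: arr=2 -> substrate=5 bound=3 product=0
t=4: arr=1 -> substrate=3 bound=3 product=3
t=5: arr=1 -> substrate=4 bound=3 product=3
t=6: arr=2 -> substrate=6 bound=3 product=3
t=7: arr=2 -> substrate=8 bound=3 product=3
t=8: arr=0 -> substrate=5 bound=3 product=6
t=9: arr=3 -> substrate=8 bound=3 product=6
t=10: arr=0 -> substrate=8 bound=3 product=6
t=11: arr=0 -> substrate=8 bound=3 product=6
t=12: arr=3 -> substrate=8 bound=3 product=9
t=13: arr=1 -> substrate=9 bound=3 product=9

Answer: 9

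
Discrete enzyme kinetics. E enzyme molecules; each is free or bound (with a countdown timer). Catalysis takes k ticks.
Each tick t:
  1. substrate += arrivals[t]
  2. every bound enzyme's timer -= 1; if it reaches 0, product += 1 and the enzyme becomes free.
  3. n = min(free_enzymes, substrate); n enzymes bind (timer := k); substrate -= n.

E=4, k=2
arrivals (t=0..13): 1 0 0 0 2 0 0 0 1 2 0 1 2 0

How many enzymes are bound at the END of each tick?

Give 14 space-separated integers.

Answer: 1 1 0 0 2 2 0 0 1 3 2 1 3 2

Derivation:
t=0: arr=1 -> substrate=0 bound=1 product=0
t=1: arr=0 -> substrate=0 bound=1 product=0
t=2: arr=0 -> substrate=0 bound=0 product=1
t=3: arr=0 -> substrate=0 bound=0 product=1
t=4: arr=2 -> substrate=0 bound=2 product=1
t=5: arr=0 -> substrate=0 bound=2 product=1
t=6: arr=0 -> substrate=0 bound=0 product=3
t=7: arr=0 -> substrate=0 bound=0 product=3
t=8: arr=1 -> substrate=0 bound=1 product=3
t=9: arr=2 -> substrate=0 bound=3 product=3
t=10: arr=0 -> substrate=0 bound=2 product=4
t=11: arr=1 -> substrate=0 bound=1 product=6
t=12: arr=2 -> substrate=0 bound=3 product=6
t=13: arr=0 -> substrate=0 bound=2 product=7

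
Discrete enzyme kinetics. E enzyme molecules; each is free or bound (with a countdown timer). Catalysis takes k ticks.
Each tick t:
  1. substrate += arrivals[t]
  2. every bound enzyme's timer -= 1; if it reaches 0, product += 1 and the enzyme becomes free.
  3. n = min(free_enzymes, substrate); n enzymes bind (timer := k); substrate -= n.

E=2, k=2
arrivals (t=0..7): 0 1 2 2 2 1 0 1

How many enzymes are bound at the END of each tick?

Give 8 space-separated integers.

Answer: 0 1 2 2 2 2 2 2

Derivation:
t=0: arr=0 -> substrate=0 bound=0 product=0
t=1: arr=1 -> substrate=0 bound=1 product=0
t=2: arr=2 -> substrate=1 bound=2 product=0
t=3: arr=2 -> substrate=2 bound=2 product=1
t=4: arr=2 -> substrate=3 bound=2 product=2
t=5: arr=1 -> substrate=3 bound=2 product=3
t=6: arr=0 -> substrate=2 bound=2 product=4
t=7: arr=1 -> substrate=2 bound=2 product=5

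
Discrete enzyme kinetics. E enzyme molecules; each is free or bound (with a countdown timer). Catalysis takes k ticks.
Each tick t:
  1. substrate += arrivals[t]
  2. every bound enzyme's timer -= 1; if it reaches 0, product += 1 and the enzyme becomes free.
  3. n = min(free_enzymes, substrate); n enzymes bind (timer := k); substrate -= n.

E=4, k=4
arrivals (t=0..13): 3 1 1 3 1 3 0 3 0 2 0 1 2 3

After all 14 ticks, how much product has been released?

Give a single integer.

Answer: 12

Derivation:
t=0: arr=3 -> substrate=0 bound=3 product=0
t=1: arr=1 -> substrate=0 bound=4 product=0
t=2: arr=1 -> substrate=1 bound=4 product=0
t=3: arr=3 -> substrate=4 bound=4 product=0
t=4: arr=1 -> substrate=2 bound=4 product=3
t=5: arr=3 -> substrate=4 bound=4 product=4
t=6: arr=0 -> substrate=4 bound=4 product=4
t=7: arr=3 -> substrate=7 bound=4 product=4
t=8: arr=0 -> substrate=4 bound=4 product=7
t=9: arr=2 -> substrate=5 bound=4 product=8
t=10: arr=0 -> substrate=5 bound=4 product=8
t=11: arr=1 -> substrate=6 bound=4 product=8
t=12: arr=2 -> substrate=5 bound=4 product=11
t=13: arr=3 -> substrate=7 bound=4 product=12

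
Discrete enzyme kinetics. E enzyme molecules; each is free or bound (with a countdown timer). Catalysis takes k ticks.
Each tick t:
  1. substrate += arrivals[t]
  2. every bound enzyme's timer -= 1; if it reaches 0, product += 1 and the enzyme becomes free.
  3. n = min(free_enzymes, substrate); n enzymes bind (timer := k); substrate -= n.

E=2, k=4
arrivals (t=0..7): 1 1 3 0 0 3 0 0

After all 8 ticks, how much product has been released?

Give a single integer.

t=0: arr=1 -> substrate=0 bound=1 product=0
t=1: arr=1 -> substrate=0 bound=2 product=0
t=2: arr=3 -> substrate=3 bound=2 product=0
t=3: arr=0 -> substrate=3 bound=2 product=0
t=4: arr=0 -> substrate=2 bound=2 product=1
t=5: arr=3 -> substrate=4 bound=2 product=2
t=6: arr=0 -> substrate=4 bound=2 product=2
t=7: arr=0 -> substrate=4 bound=2 product=2

Answer: 2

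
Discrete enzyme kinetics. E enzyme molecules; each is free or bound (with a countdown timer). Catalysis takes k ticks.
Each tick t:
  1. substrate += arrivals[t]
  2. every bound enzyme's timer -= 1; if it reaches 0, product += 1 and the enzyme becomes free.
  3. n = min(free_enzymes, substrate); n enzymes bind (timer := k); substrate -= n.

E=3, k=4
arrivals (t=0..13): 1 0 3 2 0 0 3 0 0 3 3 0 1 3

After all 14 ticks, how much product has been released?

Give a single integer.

t=0: arr=1 -> substrate=0 bound=1 product=0
t=1: arr=0 -> substrate=0 bound=1 product=0
t=2: arr=3 -> substrate=1 bound=3 product=0
t=3: arr=2 -> substrate=3 bound=3 product=0
t=4: arr=0 -> substrate=2 bound=3 product=1
t=5: arr=0 -> substrate=2 bound=3 product=1
t=6: arr=3 -> substrate=3 bound=3 product=3
t=7: arr=0 -> substrate=3 bound=3 product=3
t=8: arr=0 -> substrate=2 bound=3 product=4
t=9: arr=3 -> substrate=5 bound=3 product=4
t=10: arr=3 -> substrate=6 bound=3 product=6
t=11: arr=0 -> substrate=6 bound=3 product=6
t=12: arr=1 -> substrate=6 bound=3 product=7
t=13: arr=3 -> substrate=9 bound=3 product=7

Answer: 7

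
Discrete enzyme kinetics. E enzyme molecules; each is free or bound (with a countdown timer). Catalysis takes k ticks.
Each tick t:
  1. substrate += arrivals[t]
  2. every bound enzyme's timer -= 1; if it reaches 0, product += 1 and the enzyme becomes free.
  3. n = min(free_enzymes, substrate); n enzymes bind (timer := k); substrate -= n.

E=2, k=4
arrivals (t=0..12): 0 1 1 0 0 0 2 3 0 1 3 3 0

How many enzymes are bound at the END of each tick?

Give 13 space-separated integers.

Answer: 0 1 2 2 2 1 2 2 2 2 2 2 2

Derivation:
t=0: arr=0 -> substrate=0 bound=0 product=0
t=1: arr=1 -> substrate=0 bound=1 product=0
t=2: arr=1 -> substrate=0 bound=2 product=0
t=3: arr=0 -> substrate=0 bound=2 product=0
t=4: arr=0 -> substrate=0 bound=2 product=0
t=5: arr=0 -> substrate=0 bound=1 product=1
t=6: arr=2 -> substrate=0 bound=2 product=2
t=7: arr=3 -> substrate=3 bound=2 product=2
t=8: arr=0 -> substrate=3 bound=2 product=2
t=9: arr=1 -> substrate=4 bound=2 product=2
t=10: arr=3 -> substrate=5 bound=2 product=4
t=11: arr=3 -> substrate=8 bound=2 product=4
t=12: arr=0 -> substrate=8 bound=2 product=4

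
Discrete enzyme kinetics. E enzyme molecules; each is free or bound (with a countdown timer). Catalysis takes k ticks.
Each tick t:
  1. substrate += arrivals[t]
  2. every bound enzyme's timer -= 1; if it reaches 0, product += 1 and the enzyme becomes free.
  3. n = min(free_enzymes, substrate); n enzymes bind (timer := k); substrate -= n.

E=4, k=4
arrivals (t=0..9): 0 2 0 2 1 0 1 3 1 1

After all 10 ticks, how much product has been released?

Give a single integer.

Answer: 5

Derivation:
t=0: arr=0 -> substrate=0 bound=0 product=0
t=1: arr=2 -> substrate=0 bound=2 product=0
t=2: arr=0 -> substrate=0 bound=2 product=0
t=3: arr=2 -> substrate=0 bound=4 product=0
t=4: arr=1 -> substrate=1 bound=4 product=0
t=5: arr=0 -> substrate=0 bound=3 product=2
t=6: arr=1 -> substrate=0 bound=4 product=2
t=7: arr=3 -> substrate=1 bound=4 product=4
t=8: arr=1 -> substrate=2 bound=4 product=4
t=9: arr=1 -> substrate=2 bound=4 product=5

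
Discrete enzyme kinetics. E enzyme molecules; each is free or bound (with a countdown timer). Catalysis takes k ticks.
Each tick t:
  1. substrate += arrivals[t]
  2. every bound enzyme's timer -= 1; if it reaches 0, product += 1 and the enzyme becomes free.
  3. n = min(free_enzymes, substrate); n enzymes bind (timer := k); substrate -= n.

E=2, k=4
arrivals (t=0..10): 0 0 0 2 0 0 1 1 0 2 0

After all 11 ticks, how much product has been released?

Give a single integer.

t=0: arr=0 -> substrate=0 bound=0 product=0
t=1: arr=0 -> substrate=0 bound=0 product=0
t=2: arr=0 -> substrate=0 bound=0 product=0
t=3: arr=2 -> substrate=0 bound=2 product=0
t=4: arr=0 -> substrate=0 bound=2 product=0
t=5: arr=0 -> substrate=0 bound=2 product=0
t=6: arr=1 -> substrate=1 bound=2 product=0
t=7: arr=1 -> substrate=0 bound=2 product=2
t=8: arr=0 -> substrate=0 bound=2 product=2
t=9: arr=2 -> substrate=2 bound=2 product=2
t=10: arr=0 -> substrate=2 bound=2 product=2

Answer: 2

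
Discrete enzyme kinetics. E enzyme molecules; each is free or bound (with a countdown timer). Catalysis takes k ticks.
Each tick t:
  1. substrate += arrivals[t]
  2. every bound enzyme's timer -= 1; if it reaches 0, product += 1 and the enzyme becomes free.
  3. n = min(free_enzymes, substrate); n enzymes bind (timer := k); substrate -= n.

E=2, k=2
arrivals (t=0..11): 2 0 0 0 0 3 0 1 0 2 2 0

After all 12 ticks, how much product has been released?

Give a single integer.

t=0: arr=2 -> substrate=0 bound=2 product=0
t=1: arr=0 -> substrate=0 bound=2 product=0
t=2: arr=0 -> substrate=0 bound=0 product=2
t=3: arr=0 -> substrate=0 bound=0 product=2
t=4: arr=0 -> substrate=0 bound=0 product=2
t=5: arr=3 -> substrate=1 bound=2 product=2
t=6: arr=0 -> substrate=1 bound=2 product=2
t=7: arr=1 -> substrate=0 bound=2 product=4
t=8: arr=0 -> substrate=0 bound=2 product=4
t=9: arr=2 -> substrate=0 bound=2 product=6
t=10: arr=2 -> substrate=2 bound=2 product=6
t=11: arr=0 -> substrate=0 bound=2 product=8

Answer: 8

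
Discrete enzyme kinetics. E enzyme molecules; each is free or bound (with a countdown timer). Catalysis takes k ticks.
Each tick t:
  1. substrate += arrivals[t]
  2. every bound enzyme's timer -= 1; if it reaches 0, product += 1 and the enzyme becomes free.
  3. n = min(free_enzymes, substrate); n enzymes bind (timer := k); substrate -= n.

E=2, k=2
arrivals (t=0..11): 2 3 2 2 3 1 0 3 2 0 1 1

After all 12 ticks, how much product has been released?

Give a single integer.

Answer: 10

Derivation:
t=0: arr=2 -> substrate=0 bound=2 product=0
t=1: arr=3 -> substrate=3 bound=2 product=0
t=2: arr=2 -> substrate=3 bound=2 product=2
t=3: arr=2 -> substrate=5 bound=2 product=2
t=4: arr=3 -> substrate=6 bound=2 product=4
t=5: arr=1 -> substrate=7 bound=2 product=4
t=6: arr=0 -> substrate=5 bound=2 product=6
t=7: arr=3 -> substrate=8 bound=2 product=6
t=8: arr=2 -> substrate=8 bound=2 product=8
t=9: arr=0 -> substrate=8 bound=2 product=8
t=10: arr=1 -> substrate=7 bound=2 product=10
t=11: arr=1 -> substrate=8 bound=2 product=10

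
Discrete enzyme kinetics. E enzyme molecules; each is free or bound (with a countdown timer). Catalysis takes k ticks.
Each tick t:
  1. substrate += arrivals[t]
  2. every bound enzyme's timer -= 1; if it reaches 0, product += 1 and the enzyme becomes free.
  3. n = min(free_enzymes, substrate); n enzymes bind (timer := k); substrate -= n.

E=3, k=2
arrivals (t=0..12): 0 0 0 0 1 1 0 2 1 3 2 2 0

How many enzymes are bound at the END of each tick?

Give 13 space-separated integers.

Answer: 0 0 0 0 1 2 1 2 3 3 3 3 3

Derivation:
t=0: arr=0 -> substrate=0 bound=0 product=0
t=1: arr=0 -> substrate=0 bound=0 product=0
t=2: arr=0 -> substrate=0 bound=0 product=0
t=3: arr=0 -> substrate=0 bound=0 product=0
t=4: arr=1 -> substrate=0 bound=1 product=0
t=5: arr=1 -> substrate=0 bound=2 product=0
t=6: arr=0 -> substrate=0 bound=1 product=1
t=7: arr=2 -> substrate=0 bound=2 product=2
t=8: arr=1 -> substrate=0 bound=3 product=2
t=9: arr=3 -> substrate=1 bound=3 product=4
t=10: arr=2 -> substrate=2 bound=3 product=5
t=11: arr=2 -> substrate=2 bound=3 product=7
t=12: arr=0 -> substrate=1 bound=3 product=8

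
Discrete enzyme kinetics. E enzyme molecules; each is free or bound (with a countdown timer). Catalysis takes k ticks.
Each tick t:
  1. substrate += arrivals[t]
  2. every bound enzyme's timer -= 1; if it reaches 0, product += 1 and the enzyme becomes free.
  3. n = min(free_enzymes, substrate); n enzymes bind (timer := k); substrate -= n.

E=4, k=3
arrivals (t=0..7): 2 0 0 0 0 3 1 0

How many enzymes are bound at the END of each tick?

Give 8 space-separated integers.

t=0: arr=2 -> substrate=0 bound=2 product=0
t=1: arr=0 -> substrate=0 bound=2 product=0
t=2: arr=0 -> substrate=0 bound=2 product=0
t=3: arr=0 -> substrate=0 bound=0 product=2
t=4: arr=0 -> substrate=0 bound=0 product=2
t=5: arr=3 -> substrate=0 bound=3 product=2
t=6: arr=1 -> substrate=0 bound=4 product=2
t=7: arr=0 -> substrate=0 bound=4 product=2

Answer: 2 2 2 0 0 3 4 4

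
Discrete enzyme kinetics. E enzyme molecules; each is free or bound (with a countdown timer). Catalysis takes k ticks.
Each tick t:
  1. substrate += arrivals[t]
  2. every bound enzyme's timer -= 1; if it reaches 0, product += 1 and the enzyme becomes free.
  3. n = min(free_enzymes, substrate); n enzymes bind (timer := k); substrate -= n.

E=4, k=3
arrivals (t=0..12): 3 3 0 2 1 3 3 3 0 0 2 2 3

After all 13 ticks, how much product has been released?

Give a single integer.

Answer: 15

Derivation:
t=0: arr=3 -> substrate=0 bound=3 product=0
t=1: arr=3 -> substrate=2 bound=4 product=0
t=2: arr=0 -> substrate=2 bound=4 product=0
t=3: arr=2 -> substrate=1 bound=4 product=3
t=4: arr=1 -> substrate=1 bound=4 product=4
t=5: arr=3 -> substrate=4 bound=4 product=4
t=6: arr=3 -> substrate=4 bound=4 product=7
t=7: arr=3 -> substrate=6 bound=4 product=8
t=8: arr=0 -> substrate=6 bound=4 product=8
t=9: arr=0 -> substrate=3 bound=4 product=11
t=10: arr=2 -> substrate=4 bound=4 product=12
t=11: arr=2 -> substrate=6 bound=4 product=12
t=12: arr=3 -> substrate=6 bound=4 product=15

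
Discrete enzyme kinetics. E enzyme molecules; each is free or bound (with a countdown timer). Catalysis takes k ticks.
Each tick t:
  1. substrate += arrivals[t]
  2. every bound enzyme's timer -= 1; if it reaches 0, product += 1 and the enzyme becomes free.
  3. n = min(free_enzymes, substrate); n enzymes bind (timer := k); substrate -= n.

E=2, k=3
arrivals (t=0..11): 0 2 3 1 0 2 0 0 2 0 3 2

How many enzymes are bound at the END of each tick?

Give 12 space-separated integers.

Answer: 0 2 2 2 2 2 2 2 2 2 2 2

Derivation:
t=0: arr=0 -> substrate=0 bound=0 product=0
t=1: arr=2 -> substrate=0 bound=2 product=0
t=2: arr=3 -> substrate=3 bound=2 product=0
t=3: arr=1 -> substrate=4 bound=2 product=0
t=4: arr=0 -> substrate=2 bound=2 product=2
t=5: arr=2 -> substrate=4 bound=2 product=2
t=6: arr=0 -> substrate=4 bound=2 product=2
t=7: arr=0 -> substrate=2 bound=2 product=4
t=8: arr=2 -> substrate=4 bound=2 product=4
t=9: arr=0 -> substrate=4 bound=2 product=4
t=10: arr=3 -> substrate=5 bound=2 product=6
t=11: arr=2 -> substrate=7 bound=2 product=6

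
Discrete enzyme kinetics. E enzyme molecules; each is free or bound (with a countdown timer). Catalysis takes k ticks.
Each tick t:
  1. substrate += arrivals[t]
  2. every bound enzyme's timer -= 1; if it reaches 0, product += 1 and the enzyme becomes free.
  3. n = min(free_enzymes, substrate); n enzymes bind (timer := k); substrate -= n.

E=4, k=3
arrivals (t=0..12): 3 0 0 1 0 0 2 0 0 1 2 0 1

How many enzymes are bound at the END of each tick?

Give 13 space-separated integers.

Answer: 3 3 3 1 1 1 2 2 2 1 3 3 3

Derivation:
t=0: arr=3 -> substrate=0 bound=3 product=0
t=1: arr=0 -> substrate=0 bound=3 product=0
t=2: arr=0 -> substrate=0 bound=3 product=0
t=3: arr=1 -> substrate=0 bound=1 product=3
t=4: arr=0 -> substrate=0 bound=1 product=3
t=5: arr=0 -> substrate=0 bound=1 product=3
t=6: arr=2 -> substrate=0 bound=2 product=4
t=7: arr=0 -> substrate=0 bound=2 product=4
t=8: arr=0 -> substrate=0 bound=2 product=4
t=9: arr=1 -> substrate=0 bound=1 product=6
t=10: arr=2 -> substrate=0 bound=3 product=6
t=11: arr=0 -> substrate=0 bound=3 product=6
t=12: arr=1 -> substrate=0 bound=3 product=7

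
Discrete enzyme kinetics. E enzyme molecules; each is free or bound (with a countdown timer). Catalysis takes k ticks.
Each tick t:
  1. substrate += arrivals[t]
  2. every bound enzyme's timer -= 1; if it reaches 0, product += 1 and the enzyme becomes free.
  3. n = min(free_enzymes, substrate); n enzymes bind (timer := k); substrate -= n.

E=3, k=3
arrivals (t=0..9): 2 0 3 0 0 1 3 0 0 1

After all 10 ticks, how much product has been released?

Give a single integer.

t=0: arr=2 -> substrate=0 bound=2 product=0
t=1: arr=0 -> substrate=0 bound=2 product=0
t=2: arr=3 -> substrate=2 bound=3 product=0
t=3: arr=0 -> substrate=0 bound=3 product=2
t=4: arr=0 -> substrate=0 bound=3 product=2
t=5: arr=1 -> substrate=0 bound=3 product=3
t=6: arr=3 -> substrate=1 bound=3 product=5
t=7: arr=0 -> substrate=1 bound=3 product=5
t=8: arr=0 -> substrate=0 bound=3 product=6
t=9: arr=1 -> substrate=0 bound=2 product=8

Answer: 8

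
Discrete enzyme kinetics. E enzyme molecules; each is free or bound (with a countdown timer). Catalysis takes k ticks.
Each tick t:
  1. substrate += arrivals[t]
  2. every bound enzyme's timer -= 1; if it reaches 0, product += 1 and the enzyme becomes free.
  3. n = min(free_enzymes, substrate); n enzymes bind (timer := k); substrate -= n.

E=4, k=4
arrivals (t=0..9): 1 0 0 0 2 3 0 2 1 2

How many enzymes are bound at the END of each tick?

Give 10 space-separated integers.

Answer: 1 1 1 1 2 4 4 4 4 4

Derivation:
t=0: arr=1 -> substrate=0 bound=1 product=0
t=1: arr=0 -> substrate=0 bound=1 product=0
t=2: arr=0 -> substrate=0 bound=1 product=0
t=3: arr=0 -> substrate=0 bound=1 product=0
t=4: arr=2 -> substrate=0 bound=2 product=1
t=5: arr=3 -> substrate=1 bound=4 product=1
t=6: arr=0 -> substrate=1 bound=4 product=1
t=7: arr=2 -> substrate=3 bound=4 product=1
t=8: arr=1 -> substrate=2 bound=4 product=3
t=9: arr=2 -> substrate=2 bound=4 product=5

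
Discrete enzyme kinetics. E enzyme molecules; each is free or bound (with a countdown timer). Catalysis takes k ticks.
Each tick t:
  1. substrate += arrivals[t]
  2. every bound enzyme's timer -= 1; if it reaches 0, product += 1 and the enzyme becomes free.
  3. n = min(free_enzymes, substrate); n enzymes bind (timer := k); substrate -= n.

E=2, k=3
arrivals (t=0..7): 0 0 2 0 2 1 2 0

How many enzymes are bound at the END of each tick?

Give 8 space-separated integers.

Answer: 0 0 2 2 2 2 2 2

Derivation:
t=0: arr=0 -> substrate=0 bound=0 product=0
t=1: arr=0 -> substrate=0 bound=0 product=0
t=2: arr=2 -> substrate=0 bound=2 product=0
t=3: arr=0 -> substrate=0 bound=2 product=0
t=4: arr=2 -> substrate=2 bound=2 product=0
t=5: arr=1 -> substrate=1 bound=2 product=2
t=6: arr=2 -> substrate=3 bound=2 product=2
t=7: arr=0 -> substrate=3 bound=2 product=2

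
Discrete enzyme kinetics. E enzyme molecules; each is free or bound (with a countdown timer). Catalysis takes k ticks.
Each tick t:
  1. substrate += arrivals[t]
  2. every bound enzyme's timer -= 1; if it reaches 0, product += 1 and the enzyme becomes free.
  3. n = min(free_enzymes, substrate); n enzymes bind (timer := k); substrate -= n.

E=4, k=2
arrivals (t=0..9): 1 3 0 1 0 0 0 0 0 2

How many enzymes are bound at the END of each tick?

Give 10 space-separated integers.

t=0: arr=1 -> substrate=0 bound=1 product=0
t=1: arr=3 -> substrate=0 bound=4 product=0
t=2: arr=0 -> substrate=0 bound=3 product=1
t=3: arr=1 -> substrate=0 bound=1 product=4
t=4: arr=0 -> substrate=0 bound=1 product=4
t=5: arr=0 -> substrate=0 bound=0 product=5
t=6: arr=0 -> substrate=0 bound=0 product=5
t=7: arr=0 -> substrate=0 bound=0 product=5
t=8: arr=0 -> substrate=0 bound=0 product=5
t=9: arr=2 -> substrate=0 bound=2 product=5

Answer: 1 4 3 1 1 0 0 0 0 2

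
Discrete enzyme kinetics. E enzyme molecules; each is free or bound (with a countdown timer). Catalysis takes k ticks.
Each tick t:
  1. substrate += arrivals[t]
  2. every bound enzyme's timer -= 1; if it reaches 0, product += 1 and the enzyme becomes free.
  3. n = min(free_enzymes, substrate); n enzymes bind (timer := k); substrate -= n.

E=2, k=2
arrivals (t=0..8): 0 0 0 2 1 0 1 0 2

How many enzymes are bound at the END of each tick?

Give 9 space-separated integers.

t=0: arr=0 -> substrate=0 bound=0 product=0
t=1: arr=0 -> substrate=0 bound=0 product=0
t=2: arr=0 -> substrate=0 bound=0 product=0
t=3: arr=2 -> substrate=0 bound=2 product=0
t=4: arr=1 -> substrate=1 bound=2 product=0
t=5: arr=0 -> substrate=0 bound=1 product=2
t=6: arr=1 -> substrate=0 bound=2 product=2
t=7: arr=0 -> substrate=0 bound=1 product=3
t=8: arr=2 -> substrate=0 bound=2 product=4

Answer: 0 0 0 2 2 1 2 1 2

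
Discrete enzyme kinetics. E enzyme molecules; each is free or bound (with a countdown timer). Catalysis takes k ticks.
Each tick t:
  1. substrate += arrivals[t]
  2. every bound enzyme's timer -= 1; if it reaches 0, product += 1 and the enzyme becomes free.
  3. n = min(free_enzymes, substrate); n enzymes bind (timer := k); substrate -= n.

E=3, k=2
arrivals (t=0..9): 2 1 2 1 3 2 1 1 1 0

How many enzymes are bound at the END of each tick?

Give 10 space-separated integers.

Answer: 2 3 3 3 3 3 3 3 3 2

Derivation:
t=0: arr=2 -> substrate=0 bound=2 product=0
t=1: arr=1 -> substrate=0 bound=3 product=0
t=2: arr=2 -> substrate=0 bound=3 product=2
t=3: arr=1 -> substrate=0 bound=3 product=3
t=4: arr=3 -> substrate=1 bound=3 product=5
t=5: arr=2 -> substrate=2 bound=3 product=6
t=6: arr=1 -> substrate=1 bound=3 product=8
t=7: arr=1 -> substrate=1 bound=3 product=9
t=8: arr=1 -> substrate=0 bound=3 product=11
t=9: arr=0 -> substrate=0 bound=2 product=12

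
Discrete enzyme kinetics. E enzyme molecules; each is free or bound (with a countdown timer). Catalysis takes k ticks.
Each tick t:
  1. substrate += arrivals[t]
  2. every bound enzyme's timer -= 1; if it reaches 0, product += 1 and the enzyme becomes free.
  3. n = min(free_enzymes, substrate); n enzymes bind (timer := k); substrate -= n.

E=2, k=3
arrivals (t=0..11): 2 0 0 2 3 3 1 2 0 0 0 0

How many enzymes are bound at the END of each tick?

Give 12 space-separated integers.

t=0: arr=2 -> substrate=0 bound=2 product=0
t=1: arr=0 -> substrate=0 bound=2 product=0
t=2: arr=0 -> substrate=0 bound=2 product=0
t=3: arr=2 -> substrate=0 bound=2 product=2
t=4: arr=3 -> substrate=3 bound=2 product=2
t=5: arr=3 -> substrate=6 bound=2 product=2
t=6: arr=1 -> substrate=5 bound=2 product=4
t=7: arr=2 -> substrate=7 bound=2 product=4
t=8: arr=0 -> substrate=7 bound=2 product=4
t=9: arr=0 -> substrate=5 bound=2 product=6
t=10: arr=0 -> substrate=5 bound=2 product=6
t=11: arr=0 -> substrate=5 bound=2 product=6

Answer: 2 2 2 2 2 2 2 2 2 2 2 2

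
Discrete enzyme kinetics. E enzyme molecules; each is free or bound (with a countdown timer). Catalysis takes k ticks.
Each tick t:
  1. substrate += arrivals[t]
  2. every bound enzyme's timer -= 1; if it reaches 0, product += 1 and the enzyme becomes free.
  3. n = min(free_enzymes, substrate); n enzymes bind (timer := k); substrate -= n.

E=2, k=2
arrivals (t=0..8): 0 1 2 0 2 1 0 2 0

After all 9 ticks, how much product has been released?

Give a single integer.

t=0: arr=0 -> substrate=0 bound=0 product=0
t=1: arr=1 -> substrate=0 bound=1 product=0
t=2: arr=2 -> substrate=1 bound=2 product=0
t=3: arr=0 -> substrate=0 bound=2 product=1
t=4: arr=2 -> substrate=1 bound=2 product=2
t=5: arr=1 -> substrate=1 bound=2 product=3
t=6: arr=0 -> substrate=0 bound=2 product=4
t=7: arr=2 -> substrate=1 bound=2 product=5
t=8: arr=0 -> substrate=0 bound=2 product=6

Answer: 6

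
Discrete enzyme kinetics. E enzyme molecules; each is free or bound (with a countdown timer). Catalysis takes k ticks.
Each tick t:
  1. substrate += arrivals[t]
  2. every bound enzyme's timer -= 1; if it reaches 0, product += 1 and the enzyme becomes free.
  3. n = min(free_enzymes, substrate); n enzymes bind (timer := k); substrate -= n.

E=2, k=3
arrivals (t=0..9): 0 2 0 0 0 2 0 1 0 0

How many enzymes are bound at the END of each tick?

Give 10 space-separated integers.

t=0: arr=0 -> substrate=0 bound=0 product=0
t=1: arr=2 -> substrate=0 bound=2 product=0
t=2: arr=0 -> substrate=0 bound=2 product=0
t=3: arr=0 -> substrate=0 bound=2 product=0
t=4: arr=0 -> substrate=0 bound=0 product=2
t=5: arr=2 -> substrate=0 bound=2 product=2
t=6: arr=0 -> substrate=0 bound=2 product=2
t=7: arr=1 -> substrate=1 bound=2 product=2
t=8: arr=0 -> substrate=0 bound=1 product=4
t=9: arr=0 -> substrate=0 bound=1 product=4

Answer: 0 2 2 2 0 2 2 2 1 1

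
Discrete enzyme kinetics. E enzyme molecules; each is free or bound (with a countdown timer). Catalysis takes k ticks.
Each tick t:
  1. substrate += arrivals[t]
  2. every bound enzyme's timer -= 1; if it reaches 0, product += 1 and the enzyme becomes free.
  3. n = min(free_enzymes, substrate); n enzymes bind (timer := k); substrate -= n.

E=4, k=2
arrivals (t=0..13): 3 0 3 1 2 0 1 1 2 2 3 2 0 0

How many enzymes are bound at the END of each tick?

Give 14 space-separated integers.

Answer: 3 3 3 4 3 2 1 2 3 4 4 4 3 1

Derivation:
t=0: arr=3 -> substrate=0 bound=3 product=0
t=1: arr=0 -> substrate=0 bound=3 product=0
t=2: arr=3 -> substrate=0 bound=3 product=3
t=3: arr=1 -> substrate=0 bound=4 product=3
t=4: arr=2 -> substrate=0 bound=3 product=6
t=5: arr=0 -> substrate=0 bound=2 product=7
t=6: arr=1 -> substrate=0 bound=1 product=9
t=7: arr=1 -> substrate=0 bound=2 product=9
t=8: arr=2 -> substrate=0 bound=3 product=10
t=9: arr=2 -> substrate=0 bound=4 product=11
t=10: arr=3 -> substrate=1 bound=4 product=13
t=11: arr=2 -> substrate=1 bound=4 product=15
t=12: arr=0 -> substrate=0 bound=3 product=17
t=13: arr=0 -> substrate=0 bound=1 product=19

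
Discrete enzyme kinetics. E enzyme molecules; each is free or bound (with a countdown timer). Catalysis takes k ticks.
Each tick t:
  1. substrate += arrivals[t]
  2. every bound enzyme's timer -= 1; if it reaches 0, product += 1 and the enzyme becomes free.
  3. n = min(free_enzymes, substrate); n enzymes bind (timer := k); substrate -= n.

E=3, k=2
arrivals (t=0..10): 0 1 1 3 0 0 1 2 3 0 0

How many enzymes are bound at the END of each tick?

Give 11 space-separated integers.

t=0: arr=0 -> substrate=0 bound=0 product=0
t=1: arr=1 -> substrate=0 bound=1 product=0
t=2: arr=1 -> substrate=0 bound=2 product=0
t=3: arr=3 -> substrate=1 bound=3 product=1
t=4: arr=0 -> substrate=0 bound=3 product=2
t=5: arr=0 -> substrate=0 bound=1 product=4
t=6: arr=1 -> substrate=0 bound=1 product=5
t=7: arr=2 -> substrate=0 bound=3 product=5
t=8: arr=3 -> substrate=2 bound=3 product=6
t=9: arr=0 -> substrate=0 bound=3 product=8
t=10: arr=0 -> substrate=0 bound=2 product=9

Answer: 0 1 2 3 3 1 1 3 3 3 2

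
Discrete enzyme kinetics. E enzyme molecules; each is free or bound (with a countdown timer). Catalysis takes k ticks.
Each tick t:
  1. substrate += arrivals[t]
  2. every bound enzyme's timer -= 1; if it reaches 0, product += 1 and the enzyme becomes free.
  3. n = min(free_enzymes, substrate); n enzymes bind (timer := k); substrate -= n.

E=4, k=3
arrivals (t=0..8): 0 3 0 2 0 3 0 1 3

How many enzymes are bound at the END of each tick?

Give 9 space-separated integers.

Answer: 0 3 3 4 2 4 4 4 4

Derivation:
t=0: arr=0 -> substrate=0 bound=0 product=0
t=1: arr=3 -> substrate=0 bound=3 product=0
t=2: arr=0 -> substrate=0 bound=3 product=0
t=3: arr=2 -> substrate=1 bound=4 product=0
t=4: arr=0 -> substrate=0 bound=2 product=3
t=5: arr=3 -> substrate=1 bound=4 product=3
t=6: arr=0 -> substrate=0 bound=4 product=4
t=7: arr=1 -> substrate=0 bound=4 product=5
t=8: arr=3 -> substrate=1 bound=4 product=7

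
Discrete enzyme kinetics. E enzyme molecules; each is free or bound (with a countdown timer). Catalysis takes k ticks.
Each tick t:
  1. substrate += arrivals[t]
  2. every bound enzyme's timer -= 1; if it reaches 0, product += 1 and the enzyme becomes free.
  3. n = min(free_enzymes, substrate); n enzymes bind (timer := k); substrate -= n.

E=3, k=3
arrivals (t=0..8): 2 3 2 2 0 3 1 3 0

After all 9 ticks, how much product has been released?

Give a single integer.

t=0: arr=2 -> substrate=0 bound=2 product=0
t=1: arr=3 -> substrate=2 bound=3 product=0
t=2: arr=2 -> substrate=4 bound=3 product=0
t=3: arr=2 -> substrate=4 bound=3 product=2
t=4: arr=0 -> substrate=3 bound=3 product=3
t=5: arr=3 -> substrate=6 bound=3 product=3
t=6: arr=1 -> substrate=5 bound=3 product=5
t=7: arr=3 -> substrate=7 bound=3 product=6
t=8: arr=0 -> substrate=7 bound=3 product=6

Answer: 6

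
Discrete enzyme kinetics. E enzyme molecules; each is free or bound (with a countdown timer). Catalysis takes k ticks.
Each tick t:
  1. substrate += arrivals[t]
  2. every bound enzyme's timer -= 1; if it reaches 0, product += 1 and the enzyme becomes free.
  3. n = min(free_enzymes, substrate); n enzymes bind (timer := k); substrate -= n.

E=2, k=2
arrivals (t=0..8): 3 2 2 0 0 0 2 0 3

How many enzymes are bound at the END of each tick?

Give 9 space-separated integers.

Answer: 2 2 2 2 2 2 2 2 2

Derivation:
t=0: arr=3 -> substrate=1 bound=2 product=0
t=1: arr=2 -> substrate=3 bound=2 product=0
t=2: arr=2 -> substrate=3 bound=2 product=2
t=3: arr=0 -> substrate=3 bound=2 product=2
t=4: arr=0 -> substrate=1 bound=2 product=4
t=5: arr=0 -> substrate=1 bound=2 product=4
t=6: arr=2 -> substrate=1 bound=2 product=6
t=7: arr=0 -> substrate=1 bound=2 product=6
t=8: arr=3 -> substrate=2 bound=2 product=8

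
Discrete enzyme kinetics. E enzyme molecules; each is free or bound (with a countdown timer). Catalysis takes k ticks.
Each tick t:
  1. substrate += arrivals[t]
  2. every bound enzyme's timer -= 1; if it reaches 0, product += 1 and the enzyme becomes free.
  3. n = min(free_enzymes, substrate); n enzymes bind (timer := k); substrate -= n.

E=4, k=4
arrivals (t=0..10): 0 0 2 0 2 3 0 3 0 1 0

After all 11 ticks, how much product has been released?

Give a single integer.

t=0: arr=0 -> substrate=0 bound=0 product=0
t=1: arr=0 -> substrate=0 bound=0 product=0
t=2: arr=2 -> substrate=0 bound=2 product=0
t=3: arr=0 -> substrate=0 bound=2 product=0
t=4: arr=2 -> substrate=0 bound=4 product=0
t=5: arr=3 -> substrate=3 bound=4 product=0
t=6: arr=0 -> substrate=1 bound=4 product=2
t=7: arr=3 -> substrate=4 bound=4 product=2
t=8: arr=0 -> substrate=2 bound=4 product=4
t=9: arr=1 -> substrate=3 bound=4 product=4
t=10: arr=0 -> substrate=1 bound=4 product=6

Answer: 6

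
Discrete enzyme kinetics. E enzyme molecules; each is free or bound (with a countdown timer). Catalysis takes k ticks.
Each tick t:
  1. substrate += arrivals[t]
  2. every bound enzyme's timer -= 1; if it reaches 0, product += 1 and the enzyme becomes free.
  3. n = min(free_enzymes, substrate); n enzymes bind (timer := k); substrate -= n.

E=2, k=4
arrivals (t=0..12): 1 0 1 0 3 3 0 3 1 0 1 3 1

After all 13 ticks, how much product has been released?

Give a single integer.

t=0: arr=1 -> substrate=0 bound=1 product=0
t=1: arr=0 -> substrate=0 bound=1 product=0
t=2: arr=1 -> substrate=0 bound=2 product=0
t=3: arr=0 -> substrate=0 bound=2 product=0
t=4: arr=3 -> substrate=2 bound=2 product=1
t=5: arr=3 -> substrate=5 bound=2 product=1
t=6: arr=0 -> substrate=4 bound=2 product=2
t=7: arr=3 -> substrate=7 bound=2 product=2
t=8: arr=1 -> substrate=7 bound=2 product=3
t=9: arr=0 -> substrate=7 bound=2 product=3
t=10: arr=1 -> substrate=7 bound=2 product=4
t=11: arr=3 -> substrate=10 bound=2 product=4
t=12: arr=1 -> substrate=10 bound=2 product=5

Answer: 5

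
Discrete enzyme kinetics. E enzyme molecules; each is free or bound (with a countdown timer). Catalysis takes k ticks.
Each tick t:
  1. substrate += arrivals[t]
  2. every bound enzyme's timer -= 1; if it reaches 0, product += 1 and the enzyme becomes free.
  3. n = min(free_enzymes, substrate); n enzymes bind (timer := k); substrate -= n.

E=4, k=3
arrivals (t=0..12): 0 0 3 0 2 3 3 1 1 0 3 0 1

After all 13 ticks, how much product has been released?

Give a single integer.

t=0: arr=0 -> substrate=0 bound=0 product=0
t=1: arr=0 -> substrate=0 bound=0 product=0
t=2: arr=3 -> substrate=0 bound=3 product=0
t=3: arr=0 -> substrate=0 bound=3 product=0
t=4: arr=2 -> substrate=1 bound=4 product=0
t=5: arr=3 -> substrate=1 bound=4 product=3
t=6: arr=3 -> substrate=4 bound=4 product=3
t=7: arr=1 -> substrate=4 bound=4 product=4
t=8: arr=1 -> substrate=2 bound=4 product=7
t=9: arr=0 -> substrate=2 bound=4 product=7
t=10: arr=3 -> substrate=4 bound=4 product=8
t=11: arr=0 -> substrate=1 bound=4 product=11
t=12: arr=1 -> substrate=2 bound=4 product=11

Answer: 11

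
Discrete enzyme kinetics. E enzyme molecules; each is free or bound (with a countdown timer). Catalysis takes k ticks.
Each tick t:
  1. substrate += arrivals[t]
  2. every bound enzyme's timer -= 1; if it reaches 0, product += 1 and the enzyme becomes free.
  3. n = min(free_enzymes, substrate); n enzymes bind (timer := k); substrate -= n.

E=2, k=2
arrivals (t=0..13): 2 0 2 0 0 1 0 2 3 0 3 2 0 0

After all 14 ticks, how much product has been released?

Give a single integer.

t=0: arr=2 -> substrate=0 bound=2 product=0
t=1: arr=0 -> substrate=0 bound=2 product=0
t=2: arr=2 -> substrate=0 bound=2 product=2
t=3: arr=0 -> substrate=0 bound=2 product=2
t=4: arr=0 -> substrate=0 bound=0 product=4
t=5: arr=1 -> substrate=0 bound=1 product=4
t=6: arr=0 -> substrate=0 bound=1 product=4
t=7: arr=2 -> substrate=0 bound=2 product=5
t=8: arr=3 -> substrate=3 bound=2 product=5
t=9: arr=0 -> substrate=1 bound=2 product=7
t=10: arr=3 -> substrate=4 bound=2 product=7
t=11: arr=2 -> substrate=4 bound=2 product=9
t=12: arr=0 -> substrate=4 bound=2 product=9
t=13: arr=0 -> substrate=2 bound=2 product=11

Answer: 11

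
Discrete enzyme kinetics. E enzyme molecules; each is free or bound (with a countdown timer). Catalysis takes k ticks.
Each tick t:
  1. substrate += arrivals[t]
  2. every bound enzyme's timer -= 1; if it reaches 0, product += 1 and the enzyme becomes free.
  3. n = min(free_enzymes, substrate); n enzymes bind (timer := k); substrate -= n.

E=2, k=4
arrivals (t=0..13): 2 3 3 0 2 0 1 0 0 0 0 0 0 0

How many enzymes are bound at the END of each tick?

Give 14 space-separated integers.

Answer: 2 2 2 2 2 2 2 2 2 2 2 2 2 2

Derivation:
t=0: arr=2 -> substrate=0 bound=2 product=0
t=1: arr=3 -> substrate=3 bound=2 product=0
t=2: arr=3 -> substrate=6 bound=2 product=0
t=3: arr=0 -> substrate=6 bound=2 product=0
t=4: arr=2 -> substrate=6 bound=2 product=2
t=5: arr=0 -> substrate=6 bound=2 product=2
t=6: arr=1 -> substrate=7 bound=2 product=2
t=7: arr=0 -> substrate=7 bound=2 product=2
t=8: arr=0 -> substrate=5 bound=2 product=4
t=9: arr=0 -> substrate=5 bound=2 product=4
t=10: arr=0 -> substrate=5 bound=2 product=4
t=11: arr=0 -> substrate=5 bound=2 product=4
t=12: arr=0 -> substrate=3 bound=2 product=6
t=13: arr=0 -> substrate=3 bound=2 product=6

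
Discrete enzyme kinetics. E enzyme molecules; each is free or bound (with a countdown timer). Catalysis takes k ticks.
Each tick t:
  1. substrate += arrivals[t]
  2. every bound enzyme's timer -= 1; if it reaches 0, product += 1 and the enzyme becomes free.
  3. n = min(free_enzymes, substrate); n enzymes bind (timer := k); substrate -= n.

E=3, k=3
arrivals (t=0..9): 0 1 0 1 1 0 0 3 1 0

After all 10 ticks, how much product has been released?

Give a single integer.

t=0: arr=0 -> substrate=0 bound=0 product=0
t=1: arr=1 -> substrate=0 bound=1 product=0
t=2: arr=0 -> substrate=0 bound=1 product=0
t=3: arr=1 -> substrate=0 bound=2 product=0
t=4: arr=1 -> substrate=0 bound=2 product=1
t=5: arr=0 -> substrate=0 bound=2 product=1
t=6: arr=0 -> substrate=0 bound=1 product=2
t=7: arr=3 -> substrate=0 bound=3 product=3
t=8: arr=1 -> substrate=1 bound=3 product=3
t=9: arr=0 -> substrate=1 bound=3 product=3

Answer: 3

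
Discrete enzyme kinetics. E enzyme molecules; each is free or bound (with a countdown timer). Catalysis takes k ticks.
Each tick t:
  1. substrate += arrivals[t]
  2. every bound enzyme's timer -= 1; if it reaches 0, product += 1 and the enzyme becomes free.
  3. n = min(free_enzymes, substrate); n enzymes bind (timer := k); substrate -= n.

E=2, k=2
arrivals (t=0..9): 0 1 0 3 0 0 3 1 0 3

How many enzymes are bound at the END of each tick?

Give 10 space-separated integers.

t=0: arr=0 -> substrate=0 bound=0 product=0
t=1: arr=1 -> substrate=0 bound=1 product=0
t=2: arr=0 -> substrate=0 bound=1 product=0
t=3: arr=3 -> substrate=1 bound=2 product=1
t=4: arr=0 -> substrate=1 bound=2 product=1
t=5: arr=0 -> substrate=0 bound=1 product=3
t=6: arr=3 -> substrate=2 bound=2 product=3
t=7: arr=1 -> substrate=2 bound=2 product=4
t=8: arr=0 -> substrate=1 bound=2 product=5
t=9: arr=3 -> substrate=3 bound=2 product=6

Answer: 0 1 1 2 2 1 2 2 2 2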